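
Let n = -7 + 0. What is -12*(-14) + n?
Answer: 161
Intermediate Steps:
n = -7
-12*(-14) + n = -12*(-14) - 7 = 168 - 7 = 161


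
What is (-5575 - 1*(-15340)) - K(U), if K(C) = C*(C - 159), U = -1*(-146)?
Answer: 11663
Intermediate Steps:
U = 146
K(C) = C*(-159 + C)
(-5575 - 1*(-15340)) - K(U) = (-5575 - 1*(-15340)) - 146*(-159 + 146) = (-5575 + 15340) - 146*(-13) = 9765 - 1*(-1898) = 9765 + 1898 = 11663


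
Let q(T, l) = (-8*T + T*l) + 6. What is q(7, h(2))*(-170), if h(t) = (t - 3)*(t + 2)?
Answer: 13260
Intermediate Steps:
h(t) = (-3 + t)*(2 + t)
q(T, l) = 6 - 8*T + T*l
q(7, h(2))*(-170) = (6 - 8*7 + 7*(-6 + 2**2 - 1*2))*(-170) = (6 - 56 + 7*(-6 + 4 - 2))*(-170) = (6 - 56 + 7*(-4))*(-170) = (6 - 56 - 28)*(-170) = -78*(-170) = 13260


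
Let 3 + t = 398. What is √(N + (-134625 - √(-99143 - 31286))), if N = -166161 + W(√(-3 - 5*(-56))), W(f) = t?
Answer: √(-300391 - I*√130429) ≈ 0.329 - 548.08*I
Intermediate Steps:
t = 395 (t = -3 + 398 = 395)
W(f) = 395
N = -165766 (N = -166161 + 395 = -165766)
√(N + (-134625 - √(-99143 - 31286))) = √(-165766 + (-134625 - √(-99143 - 31286))) = √(-165766 + (-134625 - √(-130429))) = √(-165766 + (-134625 - I*√130429)) = √(-300391 - I*√130429)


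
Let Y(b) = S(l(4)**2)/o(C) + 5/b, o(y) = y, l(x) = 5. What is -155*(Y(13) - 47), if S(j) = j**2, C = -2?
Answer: 1447235/26 ≈ 55663.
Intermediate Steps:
Y(b) = -625/2 + 5/b (Y(b) = (5**2)**2/(-2) + 5/b = 25**2*(-1/2) + 5/b = 625*(-1/2) + 5/b = -625/2 + 5/b)
-155*(Y(13) - 47) = -155*((-625/2 + 5/13) - 47) = -155*(-8115/26 - 47) = -155*(-9337/26) = 1447235/26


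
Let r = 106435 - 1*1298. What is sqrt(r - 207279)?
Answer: I*sqrt(102142) ≈ 319.6*I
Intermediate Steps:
r = 105137 (r = 106435 - 1298 = 105137)
sqrt(r - 207279) = sqrt(105137 - 207279) = sqrt(-102142) = I*sqrt(102142)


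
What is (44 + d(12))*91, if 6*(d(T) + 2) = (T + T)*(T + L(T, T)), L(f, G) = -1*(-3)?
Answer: 9282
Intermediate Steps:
L(f, G) = 3
d(T) = -2 + T*(3 + T)/3 (d(T) = -2 + ((T + T)*(T + 3))/6 = -2 + ((2*T)*(3 + T))/6 = -2 + (2*T*(3 + T))/6 = -2 + T*(3 + T)/3)
(44 + d(12))*91 = (44 + (-2 + 12 + (⅓)*12²))*91 = (44 + (-2 + 12 + (⅓)*144))*91 = (44 + (-2 + 12 + 48))*91 = (44 + 58)*91 = 102*91 = 9282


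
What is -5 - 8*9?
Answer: -77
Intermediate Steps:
-5 - 8*9 = -5 - 72 = -77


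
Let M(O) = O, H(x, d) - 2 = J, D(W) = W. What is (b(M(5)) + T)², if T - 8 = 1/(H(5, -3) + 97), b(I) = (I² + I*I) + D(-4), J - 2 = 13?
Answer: 37908649/12996 ≈ 2916.9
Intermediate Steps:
J = 15 (J = 2 + 13 = 15)
H(x, d) = 17 (H(x, d) = 2 + 15 = 17)
b(I) = -4 + 2*I² (b(I) = (I² + I*I) - 4 = (I² + I²) - 4 = 2*I² - 4 = -4 + 2*I²)
T = 913/114 (T = 8 + 1/(17 + 97) = 8 + 1/114 = 913/114 ≈ 8.0088)
(b(M(5)) + T)² = ((-4 + 2*5²) + 913/114)² = ((-4 + 2*25) + 913/114)² = ((-4 + 50) + 913/114)² = (46 + 913/114)² = (6157/114)² = 37908649/12996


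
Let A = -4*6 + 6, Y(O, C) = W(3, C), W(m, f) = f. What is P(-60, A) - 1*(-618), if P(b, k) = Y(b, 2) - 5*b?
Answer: 920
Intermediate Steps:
Y(O, C) = C
A = -18 (A = -24 + 6 = -18)
P(b, k) = 2 - 5*b
P(-60, A) - 1*(-618) = (2 - 5*(-60)) - 1*(-618) = (2 + 300) + 618 = 302 + 618 = 920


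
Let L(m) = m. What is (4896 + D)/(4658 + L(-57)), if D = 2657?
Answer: 7553/4601 ≈ 1.6416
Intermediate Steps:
(4896 + D)/(4658 + L(-57)) = (4896 + 2657)/(4658 - 57) = 7553/4601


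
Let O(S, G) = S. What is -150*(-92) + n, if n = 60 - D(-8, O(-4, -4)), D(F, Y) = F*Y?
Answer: 13828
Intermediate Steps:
n = 28 (n = 60 - (-8)*(-4) = 60 - 1*32 = 60 - 32 = 28)
-150*(-92) + n = -150*(-92) + 28 = 13800 + 28 = 13828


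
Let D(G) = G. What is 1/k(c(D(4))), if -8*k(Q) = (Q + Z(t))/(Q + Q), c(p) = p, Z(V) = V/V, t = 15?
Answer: -64/5 ≈ -12.800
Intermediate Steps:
Z(V) = 1
k(Q) = -(1 + Q)/(16*Q) (k(Q) = -(Q + 1)/(8*(Q + Q)) = -(1 + Q)/(8*(2*Q)) = -(1 + Q)*1/(2*Q)/8 = -(1 + Q)/(16*Q))
1/k(c(D(4))) = 1/((1/16)*(-1 - 1*4)/4) = 1/((1/16)*(¼)*(-1 - 4)) = 1/((1/16)*(¼)*(-5)) = 1/(-5/64) = -64/5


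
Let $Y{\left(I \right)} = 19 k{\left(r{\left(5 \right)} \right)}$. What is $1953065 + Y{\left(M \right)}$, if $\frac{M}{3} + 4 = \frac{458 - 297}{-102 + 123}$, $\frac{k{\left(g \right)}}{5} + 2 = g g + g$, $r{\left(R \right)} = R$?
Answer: $1955725$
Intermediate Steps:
$k{\left(g \right)} = -10 + 5 g + 5 g^{2}$ ($k{\left(g \right)} = -10 + 5 \left(g g + g\right) = -10 + 5 \left(g^{2} + g\right) = -10 + 5 \left(g + g^{2}\right) = -10 + \left(5 g + 5 g^{2}\right) = -10 + 5 g + 5 g^{2}$)
$M = 11$ ($M = -12 + 3 \frac{458 - 297}{-102 + 123} = -12 + 3 \cdot \frac{161}{21} = -12 + 3 \cdot 161 \cdot \frac{1}{21} = -12 + 3 \cdot \frac{23}{3} = -12 + 23 = 11$)
$Y{\left(I \right)} = 2660$ ($Y{\left(I \right)} = 19 \left(-10 + 5 \cdot 5 + 5 \cdot 5^{2}\right) = 19 \left(-10 + 25 + 5 \cdot 25\right) = 19 \left(-10 + 25 + 125\right) = 19 \cdot 140 = 2660$)
$1953065 + Y{\left(M \right)} = 1953065 + 2660 = 1955725$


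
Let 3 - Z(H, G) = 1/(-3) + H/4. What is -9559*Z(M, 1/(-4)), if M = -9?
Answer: -640453/12 ≈ -53371.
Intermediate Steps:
Z(H, G) = 10/3 - H/4 (Z(H, G) = 3 - (1/(-3) + H/4) = 3 - (1*(-1/3) + H*(1/4)) = 3 - (-1/3 + H/4) = 3 + (1/3 - H/4) = 10/3 - H/4)
-9559*Z(M, 1/(-4)) = -9559*(10/3 - 1/4*(-9)) = -9559*(10/3 + 9/4) = -9559*67/12 = -640453/12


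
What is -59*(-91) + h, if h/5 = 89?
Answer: 5814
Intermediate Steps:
h = 445 (h = 5*89 = 445)
-59*(-91) + h = -59*(-91) + 445 = 5369 + 445 = 5814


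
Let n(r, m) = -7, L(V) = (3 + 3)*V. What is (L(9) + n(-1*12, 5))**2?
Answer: 2209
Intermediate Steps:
L(V) = 6*V
(L(9) + n(-1*12, 5))**2 = (6*9 - 7)**2 = (54 - 7)**2 = 47**2 = 2209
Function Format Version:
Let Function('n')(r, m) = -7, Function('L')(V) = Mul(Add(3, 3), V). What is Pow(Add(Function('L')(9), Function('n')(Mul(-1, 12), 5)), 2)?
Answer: 2209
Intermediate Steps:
Function('L')(V) = Mul(6, V)
Pow(Add(Function('L')(9), Function('n')(Mul(-1, 12), 5)), 2) = Pow(Add(Mul(6, 9), -7), 2) = Pow(Add(54, -7), 2) = Pow(47, 2) = 2209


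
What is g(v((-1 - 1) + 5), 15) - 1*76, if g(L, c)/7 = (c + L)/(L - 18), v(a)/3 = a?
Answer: -284/3 ≈ -94.667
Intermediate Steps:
v(a) = 3*a
g(L, c) = 7*(L + c)/(-18 + L) (g(L, c) = 7*((c + L)/(L - 18)) = 7*((L + c)/(-18 + L)) = 7*(L + c)/(-18 + L))
g(v((-1 - 1) + 5), 15) - 1*76 = 7*(3*((-1 - 1) + 5) + 15)/(-18 + 3*((-1 - 1) + 5)) - 1*76 = 7*(3*(-2 + 5) + 15)/(-18 + 3*(-2 + 5)) - 76 = 7*(3*3 + 15)/(-18 + 3*3) - 76 = 7*(9 + 15)/(-18 + 9) - 76 = 7*24/(-9) - 76 = 7*(-⅑)*24 - 76 = -56/3 - 76 = -284/3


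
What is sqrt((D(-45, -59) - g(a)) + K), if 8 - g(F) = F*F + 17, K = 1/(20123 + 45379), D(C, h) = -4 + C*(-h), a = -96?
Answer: sqrt(3130166875974)/21834 ≈ 81.031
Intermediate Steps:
D(C, h) = -4 - C*h
K = 1/65502 ≈ 1.5267e-5
g(F) = -9 - F**2 (g(F) = 8 - (F*F + 17) = 8 - (F**2 + 17) = 8 - (17 + F**2) = 8 + (-17 - F**2) = -9 - F**2)
sqrt((D(-45, -59) - g(a)) + K) = sqrt(((-4 - 1*(-45)*(-59)) - (-9 - 1*(-96)**2)) + 1/65502) = sqrt(((-4 - 2655) - (-9 - 1*9216)) + 1/65502) = sqrt((-2659 - (-9 - 9216)) + 1/65502) = sqrt((-2659 - 1*(-9225)) + 1/65502) = sqrt((-2659 + 9225) + 1/65502) = sqrt(6566 + 1/65502) = sqrt(430086133/65502) = sqrt(3130166875974)/21834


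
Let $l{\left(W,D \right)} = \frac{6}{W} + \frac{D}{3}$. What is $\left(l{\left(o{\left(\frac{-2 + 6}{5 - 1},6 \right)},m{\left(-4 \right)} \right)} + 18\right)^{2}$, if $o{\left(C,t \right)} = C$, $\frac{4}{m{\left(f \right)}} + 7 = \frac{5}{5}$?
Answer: $\frac{45796}{81} \approx 565.38$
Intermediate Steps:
$m{\left(f \right)} = - \frac{2}{3}$ ($m{\left(f \right)} = \frac{4}{-7 + \frac{5}{5}} = \frac{4}{-7 + 5 \cdot \frac{1}{5}} = \frac{4}{-7 + 1} = \frac{4}{-6} = 4 \left(- \frac{1}{6}\right) = - \frac{2}{3}$)
$l{\left(W,D \right)} = \frac{6}{W} + \frac{D}{3}$ ($l{\left(W,D \right)} = \frac{6}{W} + D \frac{1}{3} = \frac{6}{W} + \frac{D}{3}$)
$\left(l{\left(o{\left(\frac{-2 + 6}{5 - 1},6 \right)},m{\left(-4 \right)} \right)} + 18\right)^{2} = \left(\left(\frac{6}{\left(-2 + 6\right) \frac{1}{5 - 1}} + \frac{1}{3} \left(- \frac{2}{3}\right)\right) + 18\right)^{2} = \left(\left(\frac{6}{4 \cdot \frac{1}{4}} - \frac{2}{9}\right) + 18\right)^{2} = \left(\left(\frac{6}{1} - \frac{2}{9}\right) + 18\right)^{2} = \left(\left(6 \cdot 1 - \frac{2}{9}\right) + 18\right)^{2} = \left(\left(6 - \frac{2}{9}\right) + 18\right)^{2} = \left(\frac{52}{9} + 18\right)^{2} = \left(\frac{214}{9}\right)^{2} = \frac{45796}{81}$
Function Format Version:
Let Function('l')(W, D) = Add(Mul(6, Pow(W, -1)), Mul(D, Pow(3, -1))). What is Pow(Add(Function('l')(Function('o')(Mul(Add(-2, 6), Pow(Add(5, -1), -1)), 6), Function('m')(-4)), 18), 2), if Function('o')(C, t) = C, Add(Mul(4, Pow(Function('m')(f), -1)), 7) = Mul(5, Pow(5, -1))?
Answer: Rational(45796, 81) ≈ 565.38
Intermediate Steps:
Function('m')(f) = Rational(-2, 3) (Function('m')(f) = Mul(4, Pow(Add(-7, Mul(5, Pow(5, -1))), -1)) = Mul(4, Pow(Add(-7, Mul(5, Rational(1, 5))), -1)) = Mul(4, Pow(Add(-7, 1), -1)) = Mul(4, Pow(-6, -1)) = Mul(4, Rational(-1, 6)) = Rational(-2, 3))
Function('l')(W, D) = Add(Mul(6, Pow(W, -1)), Mul(Rational(1, 3), D)) (Function('l')(W, D) = Add(Mul(6, Pow(W, -1)), Mul(D, Rational(1, 3))) = Add(Mul(6, Pow(W, -1)), Mul(Rational(1, 3), D)))
Pow(Add(Function('l')(Function('o')(Mul(Add(-2, 6), Pow(Add(5, -1), -1)), 6), Function('m')(-4)), 18), 2) = Pow(Add(Add(Mul(6, Pow(Mul(Add(-2, 6), Pow(Add(5, -1), -1)), -1)), Mul(Rational(1, 3), Rational(-2, 3))), 18), 2) = Pow(Add(Add(Mul(6, Pow(Mul(4, Pow(4, -1)), -1)), Rational(-2, 9)), 18), 2) = Pow(Add(Add(Mul(6, Pow(Mul(4, Rational(1, 4)), -1)), Rational(-2, 9)), 18), 2) = Pow(Add(Add(Mul(6, Pow(1, -1)), Rational(-2, 9)), 18), 2) = Pow(Add(Add(Mul(6, 1), Rational(-2, 9)), 18), 2) = Pow(Add(Add(6, Rational(-2, 9)), 18), 2) = Pow(Add(Rational(52, 9), 18), 2) = Pow(Rational(214, 9), 2) = Rational(45796, 81)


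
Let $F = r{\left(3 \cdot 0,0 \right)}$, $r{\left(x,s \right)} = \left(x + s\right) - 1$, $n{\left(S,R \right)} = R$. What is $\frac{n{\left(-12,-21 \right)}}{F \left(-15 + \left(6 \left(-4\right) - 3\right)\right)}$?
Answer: $- \frac{1}{2} \approx -0.5$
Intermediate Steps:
$r{\left(x,s \right)} = -1 + s + x$ ($r{\left(x,s \right)} = \left(s + x\right) - 1 = -1 + s + x$)
$F = -1$ ($F = -1 + 0 + 3 \cdot 0 = -1 + 0 + 0 = -1$)
$\frac{n{\left(-12,-21 \right)}}{F \left(-15 + \left(6 \left(-4\right) - 3\right)\right)} = - \frac{21}{\left(-1\right) \left(-15 + \left(6 \left(-4\right) - 3\right)\right)} = - \frac{21}{\left(-1\right) \left(-15 - 27\right)} = - \frac{21}{\left(-1\right) \left(-42\right)} = - \frac{21}{42} = \left(-21\right) \frac{1}{42} = - \frac{1}{2}$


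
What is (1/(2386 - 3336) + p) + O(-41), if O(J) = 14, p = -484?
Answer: -446501/950 ≈ -470.00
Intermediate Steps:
(1/(2386 - 3336) + p) + O(-41) = (1/(2386 - 3336) - 484) + 14 = (1/(-950) - 484) + 14 = (-1/950 - 484) + 14 = -459801/950 + 14 = -446501/950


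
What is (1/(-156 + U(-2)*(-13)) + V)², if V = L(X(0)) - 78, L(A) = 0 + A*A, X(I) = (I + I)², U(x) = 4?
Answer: 263250625/43264 ≈ 6084.8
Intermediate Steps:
X(I) = 4*I² (X(I) = (2*I)² = 4*I²)
L(A) = A² (L(A) = 0 + A² = A²)
V = -78 (V = (4*0²)² - 78 = (4*0)² - 78 = 0² - 78 = 0 - 78 = -78)
(1/(-156 + U(-2)*(-13)) + V)² = (1/(-156 + 4*(-13)) - 78)² = (1/(-156 - 52) - 78)² = (1/(-208) - 78)² = (-1/208 - 78)² = (-16225/208)² = 263250625/43264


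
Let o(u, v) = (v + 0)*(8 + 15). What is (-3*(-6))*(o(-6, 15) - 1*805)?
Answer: -8280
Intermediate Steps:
o(u, v) = 23*v (o(u, v) = v*23 = 23*v)
(-3*(-6))*(o(-6, 15) - 1*805) = (-3*(-6))*(23*15 - 1*805) = 18*(345 - 805) = 18*(-460) = -8280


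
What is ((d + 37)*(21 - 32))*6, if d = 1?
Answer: -2508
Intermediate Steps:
((d + 37)*(21 - 32))*6 = ((1 + 37)*(21 - 32))*6 = (38*(-11))*6 = -418*6 = -2508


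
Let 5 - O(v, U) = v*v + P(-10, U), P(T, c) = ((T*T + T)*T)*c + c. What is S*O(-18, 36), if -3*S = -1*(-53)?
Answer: -1698385/3 ≈ -5.6613e+5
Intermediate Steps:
S = -53/3 (S = -(-1)*(-53)/3 = -⅓*53 = -53/3 ≈ -17.667)
P(T, c) = c + T*c*(T + T²) (P(T, c) = ((T² + T)*T)*c + c = ((T + T²)*T)*c + c = (T*(T + T²))*c + c = T*c*(T + T²) + c = c + T*c*(T + T²))
O(v, U) = 5 - v² + 899*U (O(v, U) = 5 - (v*v + U*(1 + (-10)² + (-10)³)) = 5 - (v² + U*(1 + 100 - 1000)) = 5 - (v² + U*(-899)) = 5 - (v² - 899*U) = 5 + (-v² + 899*U) = 5 - v² + 899*U)
S*O(-18, 36) = -53*(5 - 1*(-18)² + 899*36)/3 = -53*(5 - 1*324 + 32364)/3 = -53*(5 - 324 + 32364)/3 = -53/3*32045 = -1698385/3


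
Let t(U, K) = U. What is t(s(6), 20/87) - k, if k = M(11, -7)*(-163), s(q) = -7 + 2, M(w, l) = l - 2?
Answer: -1472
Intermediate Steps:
M(w, l) = -2 + l
s(q) = -5
k = 1467 (k = (-2 - 7)*(-163) = -9*(-163) = 1467)
t(s(6), 20/87) - k = -5 - 1*1467 = -5 - 1467 = -1472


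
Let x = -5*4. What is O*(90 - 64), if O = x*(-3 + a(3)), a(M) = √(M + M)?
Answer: 1560 - 520*√6 ≈ 286.27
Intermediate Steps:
a(M) = √2*√M (a(M) = √(2*M) = √2*√M)
x = -20
O = 60 - 20*√6 (O = -20*(-3 + √2*√3) = -20*(-3 + √6) = 60 - 20*√6 ≈ 11.010)
O*(90 - 64) = (60 - 20*√6)*(90 - 64) = (60 - 20*√6)*26 = 1560 - 520*√6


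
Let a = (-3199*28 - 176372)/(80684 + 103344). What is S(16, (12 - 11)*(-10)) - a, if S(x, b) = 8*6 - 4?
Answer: 2090794/46007 ≈ 45.445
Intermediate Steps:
S(x, b) = 44 (S(x, b) = 48 - 4 = 44)
a = -66486/46007 (a = (-89572 - 176372)/184028 = -265944*1/184028 = -66486/46007 ≈ -1.4451)
S(16, (12 - 11)*(-10)) - a = 44 - 1*(-66486/46007) = 44 + 66486/46007 = 2090794/46007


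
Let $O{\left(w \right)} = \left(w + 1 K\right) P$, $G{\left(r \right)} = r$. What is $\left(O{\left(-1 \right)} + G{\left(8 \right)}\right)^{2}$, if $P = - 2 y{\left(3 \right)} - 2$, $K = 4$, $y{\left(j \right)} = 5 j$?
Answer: $7744$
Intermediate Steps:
$P = -32$ ($P = - 2 \cdot 5 \cdot 3 - 2 = \left(-2\right) 15 - 2 = -30 - 2 = -32$)
$O{\left(w \right)} = -128 - 32 w$ ($O{\left(w \right)} = \left(w + 1 \cdot 4\right) \left(-32\right) = \left(w + 4\right) \left(-32\right) = \left(4 + w\right) \left(-32\right) = -128 - 32 w$)
$\left(O{\left(-1 \right)} + G{\left(8 \right)}\right)^{2} = \left(\left(-128 - -32\right) + 8\right)^{2} = \left(\left(-128 + 32\right) + 8\right)^{2} = \left(-96 + 8\right)^{2} = \left(-88\right)^{2} = 7744$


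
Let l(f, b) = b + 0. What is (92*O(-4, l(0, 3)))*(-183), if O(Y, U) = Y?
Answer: 67344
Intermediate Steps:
l(f, b) = b
(92*O(-4, l(0, 3)))*(-183) = (92*(-4))*(-183) = -368*(-183) = 67344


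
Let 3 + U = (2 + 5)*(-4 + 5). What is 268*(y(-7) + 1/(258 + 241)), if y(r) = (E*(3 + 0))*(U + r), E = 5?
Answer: -6017672/499 ≈ -12059.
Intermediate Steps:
U = 4 (U = -3 + (2 + 5)*(-4 + 5) = -3 + 7*1 = -3 + 7 = 4)
y(r) = 60 + 15*r (y(r) = (5*(3 + 0))*(4 + r) = (5*3)*(4 + r) = 15*(4 + r) = 60 + 15*r)
268*(y(-7) + 1/(258 + 241)) = 268*((60 + 15*(-7)) + 1/(258 + 241)) = 268*((60 - 105) + 1/499) = 268*(-45 + 1/499) = 268*(-22454/499) = -6017672/499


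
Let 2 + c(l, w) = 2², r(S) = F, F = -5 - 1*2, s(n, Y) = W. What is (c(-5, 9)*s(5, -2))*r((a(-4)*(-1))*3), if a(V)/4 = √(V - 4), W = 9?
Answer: -126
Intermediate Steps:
s(n, Y) = 9
a(V) = 4*√(-4 + V) (a(V) = 4*√(V - 4) = 4*√(-4 + V))
F = -7 (F = -5 - 2 = -7)
r(S) = -7
c(l, w) = 2 (c(l, w) = -2 + 2² = -2 + 4 = 2)
(c(-5, 9)*s(5, -2))*r((a(-4)*(-1))*3) = (2*9)*(-7) = 18*(-7) = -126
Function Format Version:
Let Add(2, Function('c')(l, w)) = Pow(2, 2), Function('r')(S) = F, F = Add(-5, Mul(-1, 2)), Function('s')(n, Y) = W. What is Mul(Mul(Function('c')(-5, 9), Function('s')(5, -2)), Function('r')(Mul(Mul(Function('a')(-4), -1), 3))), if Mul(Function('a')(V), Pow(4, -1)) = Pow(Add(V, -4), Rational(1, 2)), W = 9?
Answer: -126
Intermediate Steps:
Function('s')(n, Y) = 9
Function('a')(V) = Mul(4, Pow(Add(-4, V), Rational(1, 2))) (Function('a')(V) = Mul(4, Pow(Add(V, -4), Rational(1, 2))) = Mul(4, Pow(Add(-4, V), Rational(1, 2))))
F = -7 (F = Add(-5, -2) = -7)
Function('r')(S) = -7
Function('c')(l, w) = 2 (Function('c')(l, w) = Add(-2, Pow(2, 2)) = Add(-2, 4) = 2)
Mul(Mul(Function('c')(-5, 9), Function('s')(5, -2)), Function('r')(Mul(Mul(Function('a')(-4), -1), 3))) = Mul(Mul(2, 9), -7) = Mul(18, -7) = -126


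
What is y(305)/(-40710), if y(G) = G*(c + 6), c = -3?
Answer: -61/2714 ≈ -0.022476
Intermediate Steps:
y(G) = 3*G (y(G) = G*(-3 + 6) = G*3 = 3*G)
y(305)/(-40710) = (3*305)/(-40710) = 915*(-1/40710) = -61/2714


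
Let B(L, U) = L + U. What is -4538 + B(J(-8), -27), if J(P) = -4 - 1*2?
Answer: -4571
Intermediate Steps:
J(P) = -6 (J(P) = -4 - 2 = -6)
-4538 + B(J(-8), -27) = -4538 + (-6 - 27) = -4538 - 33 = -4571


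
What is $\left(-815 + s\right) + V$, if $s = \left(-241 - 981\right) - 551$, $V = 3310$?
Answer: $722$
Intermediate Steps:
$s = -1773$ ($s = -1222 - 551 = -1773$)
$\left(-815 + s\right) + V = \left(-815 - 1773\right) + 3310 = -2588 + 3310 = 722$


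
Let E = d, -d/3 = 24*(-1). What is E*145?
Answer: 10440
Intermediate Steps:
d = 72 (d = -72*(-1) = -3*(-24) = 72)
E = 72
E*145 = 72*145 = 10440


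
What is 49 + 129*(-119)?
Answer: -15302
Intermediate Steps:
49 + 129*(-119) = 49 - 15351 = -15302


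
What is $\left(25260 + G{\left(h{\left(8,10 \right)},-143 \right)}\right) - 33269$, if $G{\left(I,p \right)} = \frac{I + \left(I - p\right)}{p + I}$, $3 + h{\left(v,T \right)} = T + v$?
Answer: $- \frac{1025325}{128} \approx -8010.4$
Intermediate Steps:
$h{\left(v,T \right)} = -3 + T + v$ ($h{\left(v,T \right)} = -3 + \left(T + v\right) = -3 + T + v$)
$G{\left(I,p \right)} = \frac{- p + 2 I}{I + p}$
$\left(25260 + G{\left(h{\left(8,10 \right)},-143 \right)}\right) - 33269 = \left(25260 + \frac{\left(-1\right) \left(-143\right) + 2 \left(-3 + 10 + 8\right)}{\left(-3 + 10 + 8\right) - 143}\right) - 33269 = \left(25260 + \frac{143 + 2 \cdot 15}{15 - 143}\right) - 33269 = \left(25260 + \frac{143 + 30}{-128}\right) - 33269 = \left(25260 - \frac{173}{128}\right) - 33269 = \frac{3233107}{128} - 33269 = - \frac{1025325}{128}$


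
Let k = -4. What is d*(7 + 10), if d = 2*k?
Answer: -136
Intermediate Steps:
d = -8 (d = 2*(-4) = -8)
d*(7 + 10) = -8*(7 + 10) = -8*17 = -136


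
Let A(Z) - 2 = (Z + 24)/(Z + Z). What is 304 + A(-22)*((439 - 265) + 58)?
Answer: 8332/11 ≈ 757.45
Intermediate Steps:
A(Z) = 2 + (24 + Z)/(2*Z) (A(Z) = 2 + (Z + 24)/(Z + Z) = 2 + (24 + Z)/((2*Z)) = 2 + (24 + Z)*(1/(2*Z)) = 2 + (24 + Z)/(2*Z))
304 + A(-22)*((439 - 265) + 58) = 304 + (5/2 + 12/(-22))*((439 - 265) + 58) = 304 + (5/2 + 12*(-1/22))*(174 + 58) = 304 + (5/2 - 6/11)*232 = 304 + (43/22)*232 = 304 + 4988/11 = 8332/11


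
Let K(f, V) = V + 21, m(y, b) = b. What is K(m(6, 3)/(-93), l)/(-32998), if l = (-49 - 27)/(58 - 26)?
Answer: -149/263984 ≈ -0.00056443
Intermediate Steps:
l = -19/8 (l = -76/32 = -76*1/32 = -19/8 ≈ -2.3750)
K(f, V) = 21 + V
K(m(6, 3)/(-93), l)/(-32998) = (21 - 19/8)/(-32998) = (149/8)*(-1/32998) = -149/263984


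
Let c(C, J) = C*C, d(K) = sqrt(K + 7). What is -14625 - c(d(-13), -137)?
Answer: -14619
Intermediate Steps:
d(K) = sqrt(7 + K)
c(C, J) = C**2
-14625 - c(d(-13), -137) = -14625 - (sqrt(7 - 13))**2 = -14625 - (sqrt(-6))**2 = -14625 - (I*sqrt(6))**2 = -14625 - 1*(-6) = -14625 + 6 = -14619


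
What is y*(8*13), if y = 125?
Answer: 13000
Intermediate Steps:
y*(8*13) = 125*(8*13) = 125*104 = 13000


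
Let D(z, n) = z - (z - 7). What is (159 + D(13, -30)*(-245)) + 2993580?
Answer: 2992024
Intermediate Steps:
D(z, n) = 7 (D(z, n) = z - (-7 + z) = z + (7 - z) = 7)
(159 + D(13, -30)*(-245)) + 2993580 = (159 + 7*(-245)) + 2993580 = (159 - 1715) + 2993580 = -1556 + 2993580 = 2992024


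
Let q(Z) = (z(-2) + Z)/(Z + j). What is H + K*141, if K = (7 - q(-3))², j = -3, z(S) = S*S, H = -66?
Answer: 86111/12 ≈ 7175.9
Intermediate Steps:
z(S) = S²
q(Z) = (4 + Z)/(-3 + Z) (q(Z) = ((-2)² + Z)/(Z - 3) = (4 + Z)/(-3 + Z))
K = 1849/36 (K = (7 - (4 - 3)/(-3 - 3))² = (7 - 1/(-6))² = (7 - (-1)/6)² = (7 - 1*(-⅙))² = (7 + ⅙)² = (43/6)² = 1849/36 ≈ 51.361)
H + K*141 = -66 + (1849/36)*141 = -66 + 86903/12 = 86111/12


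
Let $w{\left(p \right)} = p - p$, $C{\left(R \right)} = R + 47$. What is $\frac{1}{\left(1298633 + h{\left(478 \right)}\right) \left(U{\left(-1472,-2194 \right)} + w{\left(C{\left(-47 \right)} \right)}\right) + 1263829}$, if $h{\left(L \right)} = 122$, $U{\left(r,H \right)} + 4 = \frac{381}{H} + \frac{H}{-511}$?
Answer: $\frac{1121134}{1591486022881} \approx 7.0446 \cdot 10^{-7}$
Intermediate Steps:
$C{\left(R \right)} = 47 + R$
$w{\left(p \right)} = 0$
$U{\left(r,H \right)} = -4 + \frac{381}{H} - \frac{H}{511}$ ($U{\left(r,H \right)} = -4 + \left(\frac{381}{H} + \frac{H}{-511}\right) = -4 + \left(\frac{381}{H} + H \left(- \frac{1}{511}\right)\right) = -4 - \left(- \frac{381}{H} + \frac{H}{511}\right) = -4 + \frac{381}{H} - \frac{H}{511}$)
$\frac{1}{\left(1298633 + h{\left(478 \right)}\right) \left(U{\left(-1472,-2194 \right)} + w{\left(C{\left(-47 \right)} \right)}\right) + 1263829} = \frac{1}{\left(1298633 + 122\right) \left(\left(-4 + \frac{381}{-2194} - - \frac{2194}{511}\right) + 0\right) + 1263829} = \frac{1}{1298755 \left(\left(-4 + 381 \left(- \frac{1}{2194}\right) + \frac{2194}{511}\right) + 0\right) + 1263829} = \frac{1}{1298755 \left(\left(-4 - \frac{381}{2194} + \frac{2194}{511}\right) + 0\right) + 1263829} = \frac{1}{1298755 \left(\frac{134409}{1121134} + 0\right) + 1263829} = \frac{1}{1298755 \cdot \frac{134409}{1121134} + 1263829} = \frac{1}{\frac{174564360795}{1121134} + 1263829} = \frac{1}{\frac{1591486022881}{1121134}} = \frac{1121134}{1591486022881}$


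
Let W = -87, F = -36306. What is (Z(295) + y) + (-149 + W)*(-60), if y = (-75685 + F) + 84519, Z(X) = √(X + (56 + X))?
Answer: -13312 + √646 ≈ -13287.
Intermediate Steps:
Z(X) = √(56 + 2*X)
y = -27472 (y = (-75685 - 36306) + 84519 = -111991 + 84519 = -27472)
(Z(295) + y) + (-149 + W)*(-60) = (√(56 + 2*295) - 27472) + (-149 - 87)*(-60) = (√(56 + 590) - 27472) - 236*(-60) = (√646 - 27472) + 14160 = (-27472 + √646) + 14160 = -13312 + √646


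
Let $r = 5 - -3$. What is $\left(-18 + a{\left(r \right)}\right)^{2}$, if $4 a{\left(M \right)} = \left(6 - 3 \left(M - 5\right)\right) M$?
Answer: $576$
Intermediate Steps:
$r = 8$ ($r = 5 + 3 = 8$)
$a{\left(M \right)} = \frac{M \left(21 - 3 M\right)}{4}$ ($a{\left(M \right)} = \frac{\left(6 - 3 \left(M - 5\right)\right) M}{4} = \frac{\left(6 - 3 \left(-5 + M\right)\right) M}{4} = \frac{\left(6 - \left(-15 + 3 M\right)\right) M}{4} = \frac{\left(21 - 3 M\right) M}{4} = \frac{M \left(21 - 3 M\right)}{4}$)
$\left(-18 + a{\left(r \right)}\right)^{2} = \left(-18 + \frac{3}{4} \cdot 8 \left(7 - 8\right)\right)^{2} = \left(-18 + \frac{3}{4} \cdot 8 \left(-1\right)\right)^{2} = \left(-18 - 6\right)^{2} = \left(-24\right)^{2} = 576$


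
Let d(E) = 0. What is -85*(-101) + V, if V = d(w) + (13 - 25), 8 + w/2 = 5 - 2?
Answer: 8573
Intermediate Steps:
w = -10 (w = -16 + 2*(5 - 2) = -16 + 2*3 = -16 + 6 = -10)
V = -12 (V = 0 + (13 - 25) = 0 - 12 = -12)
-85*(-101) + V = -85*(-101) - 12 = 8585 - 12 = 8573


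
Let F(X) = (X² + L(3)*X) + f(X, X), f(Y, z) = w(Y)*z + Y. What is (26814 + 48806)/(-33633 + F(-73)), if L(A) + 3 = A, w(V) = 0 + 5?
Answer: -37810/14371 ≈ -2.6310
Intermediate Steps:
w(V) = 5
L(A) = -3 + A
f(Y, z) = Y + 5*z (f(Y, z) = 5*z + Y = Y + 5*z)
F(X) = X² + 6*X (F(X) = (X² + (-3 + 3)*X) + (X + 5*X) = (X² + 0*X) + 6*X = (X² + 0) + 6*X = X² + 6*X)
(26814 + 48806)/(-33633 + F(-73)) = (26814 + 48806)/(-33633 - 73*(6 - 73)) = 75620/(-33633 - 73*(-67)) = 75620/(-33633 + 4891) = 75620/(-28742) = 75620*(-1/28742) = -37810/14371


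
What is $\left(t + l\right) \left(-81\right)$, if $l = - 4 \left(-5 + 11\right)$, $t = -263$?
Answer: $23247$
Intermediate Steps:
$l = -24$ ($l = \left(-4\right) 6 = -24$)
$\left(t + l\right) \left(-81\right) = \left(-263 - 24\right) \left(-81\right) = \left(-287\right) \left(-81\right) = 23247$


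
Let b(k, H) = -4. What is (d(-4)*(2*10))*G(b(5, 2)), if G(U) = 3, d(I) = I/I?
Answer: 60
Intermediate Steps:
d(I) = 1
(d(-4)*(2*10))*G(b(5, 2)) = (1*(2*10))*3 = (1*20)*3 = 20*3 = 60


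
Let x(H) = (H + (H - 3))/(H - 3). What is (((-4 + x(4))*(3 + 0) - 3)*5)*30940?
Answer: 0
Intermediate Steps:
x(H) = (-3 + 2*H)/(-3 + H) (x(H) = (H + (-3 + H))/(-3 + H) = (-3 + 2*H)/(-3 + H))
(((-4 + x(4))*(3 + 0) - 3)*5)*30940 = (((-4 + (-3 + 2*4)/(-3 + 4))*(3 + 0) - 3)*5)*30940 = (((-4 + (-3 + 8)/1)*3 - 3)*5)*30940 = (((-4 + 1*5)*3 - 3)*5)*30940 = (((-4 + 5)*3 - 3)*5)*30940 = ((1*3 - 3)*5)*30940 = ((3 - 3)*5)*30940 = (0*5)*30940 = 0*30940 = 0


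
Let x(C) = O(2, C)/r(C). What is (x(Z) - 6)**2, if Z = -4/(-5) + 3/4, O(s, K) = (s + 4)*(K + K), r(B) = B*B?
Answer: 2916/961 ≈ 3.0343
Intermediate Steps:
r(B) = B**2
O(s, K) = 2*K*(4 + s) (O(s, K) = (4 + s)*(2*K) = 2*K*(4 + s))
Z = 31/20 (Z = -4*(-1/5) + 3*(1/4) = 4/5 + 3/4 = 31/20 ≈ 1.5500)
x(C) = 12/C (x(C) = (2*C*(4 + 2))/(C**2) = (2*C*6)/C**2 = (12*C)/C**2 = 12/C)
(x(Z) - 6)**2 = (12/(31/20) - 6)**2 = (12*(20/31) - 6)**2 = (240/31 - 6)**2 = (54/31)**2 = 2916/961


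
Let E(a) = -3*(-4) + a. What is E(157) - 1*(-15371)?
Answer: 15540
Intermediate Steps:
E(a) = 12 + a
E(157) - 1*(-15371) = (12 + 157) - 1*(-15371) = 169 + 15371 = 15540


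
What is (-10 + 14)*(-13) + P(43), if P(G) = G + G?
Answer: 34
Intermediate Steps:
P(G) = 2*G
(-10 + 14)*(-13) + P(43) = (-10 + 14)*(-13) + 2*43 = 4*(-13) + 86 = -52 + 86 = 34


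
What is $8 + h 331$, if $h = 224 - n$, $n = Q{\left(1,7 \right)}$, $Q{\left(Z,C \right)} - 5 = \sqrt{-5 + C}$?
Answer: $72497 - 331 \sqrt{2} \approx 72029.0$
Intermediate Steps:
$Q{\left(Z,C \right)} = 5 + \sqrt{-5 + C}$
$n = 5 + \sqrt{2}$ ($n = 5 + \sqrt{-5 + 7} = 5 + \sqrt{2} \approx 6.4142$)
$h = 219 - \sqrt{2}$ ($h = 224 - \left(5 + \sqrt{2}\right) = 219 - \sqrt{2} \approx 217.59$)
$8 + h 331 = 8 + \left(219 - \sqrt{2}\right) 331 = 8 + \left(72489 - 331 \sqrt{2}\right) = 72497 - 331 \sqrt{2}$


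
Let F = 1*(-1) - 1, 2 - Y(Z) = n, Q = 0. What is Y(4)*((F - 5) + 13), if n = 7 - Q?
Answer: -30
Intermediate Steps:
n = 7 (n = 7 - 1*0 = 7 + 0 = 7)
Y(Z) = -5 (Y(Z) = 2 - 1*7 = 2 - 7 = -5)
F = -2 (F = -1 - 1 = -2)
Y(4)*((F - 5) + 13) = -5*((-2 - 5) + 13) = -5*(-7 + 13) = -5*6 = -30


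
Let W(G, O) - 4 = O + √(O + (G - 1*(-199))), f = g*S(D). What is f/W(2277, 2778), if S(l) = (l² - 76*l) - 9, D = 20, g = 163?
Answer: -255981557/3867135 + 184027*√5254/7734270 ≈ -64.469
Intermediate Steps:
S(l) = -9 + l² - 76*l
f = -184027 (f = 163*(-9 + 20² - 76*20) = 163*(-9 + 400 - 1520) = 163*(-1129) = -184027)
W(G, O) = 4 + O + √(199 + G + O) (W(G, O) = 4 + (O + √(O + (G - 1*(-199)))) = 4 + (O + √(O + (G + 199))) = 4 + (O + √(O + (199 + G))) = 4 + (O + √(199 + G + O)) = 4 + O + √(199 + G + O))
f/W(2277, 2778) = -184027/(4 + 2778 + √(199 + 2277 + 2778)) = -184027/(4 + 2778 + √5254) = -184027/(2782 + √5254)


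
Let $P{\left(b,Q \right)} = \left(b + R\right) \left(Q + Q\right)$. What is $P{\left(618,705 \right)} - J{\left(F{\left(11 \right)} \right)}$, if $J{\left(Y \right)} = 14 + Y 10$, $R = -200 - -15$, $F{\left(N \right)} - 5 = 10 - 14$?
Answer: $610506$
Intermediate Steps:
$F{\left(N \right)} = 1$ ($F{\left(N \right)} = 5 + \left(10 - 14\right) = 5 - 4 = 1$)
$R = -185$ ($R = -200 + 15 = -185$)
$P{\left(b,Q \right)} = 2 Q \left(-185 + b\right)$ ($P{\left(b,Q \right)} = \left(b - 185\right) \left(Q + Q\right) = \left(-185 + b\right) 2 Q = 2 Q \left(-185 + b\right)$)
$J{\left(Y \right)} = 14 + 10 Y$
$P{\left(618,705 \right)} - J{\left(F{\left(11 \right)} \right)} = 2 \cdot 705 \left(-185 + 618\right) - \left(14 + 10 \cdot 1\right) = 2 \cdot 705 \cdot 433 - \left(14 + 10\right) = 610530 - 24 = 610506$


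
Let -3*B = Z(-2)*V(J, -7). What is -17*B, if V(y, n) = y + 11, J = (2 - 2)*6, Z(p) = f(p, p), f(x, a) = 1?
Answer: 187/3 ≈ 62.333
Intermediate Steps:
Z(p) = 1
J = 0 (J = 0*6 = 0)
V(y, n) = 11 + y
B = -11/3 (B = -(11 + 0)/3 = -11/3 ≈ -3.6667)
-17*B = -17*(-11/3) = 187/3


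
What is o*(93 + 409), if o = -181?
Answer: -90862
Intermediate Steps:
o*(93 + 409) = -181*(93 + 409) = -181*502 = -90862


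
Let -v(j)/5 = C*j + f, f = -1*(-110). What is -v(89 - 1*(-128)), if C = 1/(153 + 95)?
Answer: 4435/8 ≈ 554.38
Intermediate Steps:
f = 110
C = 1/248 ≈ 0.0040323
v(j) = -550 - 5*j/248 (v(j) = -5*(j/248 + 110) = -5*(110 + j/248) = -550 - 5*j/248)
-v(89 - 1*(-128)) = -(-550 - 5*(89 - 1*(-128))/248) = -(-550 - 5*(89 + 128)/248) = -(-550 - 5/248*217) = -(-550 - 35/8) = -1*(-4435/8) = 4435/8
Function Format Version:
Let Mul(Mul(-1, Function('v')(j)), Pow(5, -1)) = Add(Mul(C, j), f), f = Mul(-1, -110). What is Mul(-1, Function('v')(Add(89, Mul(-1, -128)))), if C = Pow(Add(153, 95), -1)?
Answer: Rational(4435, 8) ≈ 554.38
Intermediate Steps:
f = 110
C = Rational(1, 248) (C = Pow(248, -1) = Rational(1, 248) ≈ 0.0040323)
Function('v')(j) = Add(-550, Mul(Rational(-5, 248), j)) (Function('v')(j) = Mul(-5, Add(Mul(Rational(1, 248), j), 110)) = Mul(-5, Add(110, Mul(Rational(1, 248), j))) = Add(-550, Mul(Rational(-5, 248), j)))
Mul(-1, Function('v')(Add(89, Mul(-1, -128)))) = Mul(-1, Add(-550, Mul(Rational(-5, 248), Add(89, Mul(-1, -128))))) = Mul(-1, Add(-550, Mul(Rational(-5, 248), Add(89, 128)))) = Mul(-1, Add(-550, Mul(Rational(-5, 248), 217))) = Mul(-1, Add(-550, Rational(-35, 8))) = Mul(-1, Rational(-4435, 8)) = Rational(4435, 8)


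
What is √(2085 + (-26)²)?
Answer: √2761 ≈ 52.545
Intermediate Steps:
√(2085 + (-26)²) = √(2085 + 676) = √2761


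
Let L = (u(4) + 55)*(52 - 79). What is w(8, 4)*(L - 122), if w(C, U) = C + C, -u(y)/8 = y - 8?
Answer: -39536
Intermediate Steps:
u(y) = 64 - 8*y (u(y) = -8*(y - 8) = -8*(-8 + y) = 64 - 8*y)
w(C, U) = 2*C
L = -2349 (L = ((64 - 8*4) + 55)*(52 - 79) = ((64 - 32) + 55)*(-27) = (32 + 55)*(-27) = 87*(-27) = -2349)
w(8, 4)*(L - 122) = (2*8)*(-2349 - 122) = 16*(-2471) = -39536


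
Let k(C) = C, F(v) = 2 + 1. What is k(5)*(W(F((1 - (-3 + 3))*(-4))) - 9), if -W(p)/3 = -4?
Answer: 15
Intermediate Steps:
F(v) = 3
W(p) = 12 (W(p) = -3*(-4) = 12)
k(5)*(W(F((1 - (-3 + 3))*(-4))) - 9) = 5*(12 - 9) = 5*3 = 15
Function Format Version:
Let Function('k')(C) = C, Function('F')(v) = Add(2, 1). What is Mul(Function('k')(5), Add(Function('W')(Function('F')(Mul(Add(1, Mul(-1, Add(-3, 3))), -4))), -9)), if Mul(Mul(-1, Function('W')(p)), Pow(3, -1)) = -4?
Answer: 15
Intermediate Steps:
Function('F')(v) = 3
Function('W')(p) = 12 (Function('W')(p) = Mul(-3, -4) = 12)
Mul(Function('k')(5), Add(Function('W')(Function('F')(Mul(Add(1, Mul(-1, Add(-3, 3))), -4))), -9)) = Mul(5, Add(12, -9)) = Mul(5, 3) = 15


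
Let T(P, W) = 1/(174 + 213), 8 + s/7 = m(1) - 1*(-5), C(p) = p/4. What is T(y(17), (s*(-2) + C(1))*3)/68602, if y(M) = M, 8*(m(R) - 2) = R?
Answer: 1/26548974 ≈ 3.7666e-8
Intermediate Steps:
m(R) = 2 + R/8
C(p) = p/4 (C(p) = p*(¼) = p/4)
s = -49/8 (s = -56 + 7*((2 + (⅛)*1) - 1*(-5)) = -56 + 7*((2 + ⅛) + 5) = -56 + 7*(17/8 + 5) = -56 + 7*(57/8) = -56 + 399/8 = -49/8 ≈ -6.1250)
T(P, W) = 1/387
T(y(17), (s*(-2) + C(1))*3)/68602 = (1/387)/68602 = (1/387)*(1/68602) = 1/26548974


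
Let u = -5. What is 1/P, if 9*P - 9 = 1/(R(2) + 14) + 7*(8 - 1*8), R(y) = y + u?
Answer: 99/100 ≈ 0.99000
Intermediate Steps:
R(y) = -5 + y (R(y) = y - 5 = -5 + y)
P = 100/99 (P = 1 + (1/((-5 + 2) + 14) + 7*(8 - 1*8))/9 = 1 + (1/(-3 + 14) + 7*(8 - 8))/9 = 1 + (1/11 + 7*0)/9 = 1 + (1/11 + 0)/9 = 1 + (⅑)*(1/11) = 1 + 1/99 = 100/99 ≈ 1.0101)
1/P = 1/(100/99) = 99/100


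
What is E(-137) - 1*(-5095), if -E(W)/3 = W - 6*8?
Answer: 5650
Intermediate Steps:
E(W) = 144 - 3*W (E(W) = -3*(W - 6*8) = -3*(W - 48) = -3*(-48 + W) = 144 - 3*W)
E(-137) - 1*(-5095) = (144 - 3*(-137)) - 1*(-5095) = (144 + 411) + 5095 = 555 + 5095 = 5650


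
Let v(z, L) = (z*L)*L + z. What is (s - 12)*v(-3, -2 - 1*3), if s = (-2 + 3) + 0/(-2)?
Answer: 858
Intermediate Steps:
v(z, L) = z + z*L² (v(z, L) = (L*z)*L + z = z*L² + z = z + z*L²)
s = 1 (s = 1 + 0*(-½) = 1 + 0 = 1)
(s - 12)*v(-3, -2 - 1*3) = (1 - 12)*(-3*(1 + (-2 - 1*3)²)) = -(-33)*(1 + (-2 - 3)²) = -(-33)*(1 + (-5)²) = -(-33)*(1 + 25) = -(-33)*26 = -11*(-78) = 858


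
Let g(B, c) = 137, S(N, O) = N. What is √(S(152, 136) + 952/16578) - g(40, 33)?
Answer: -137 + 2*√290208021/2763 ≈ -124.67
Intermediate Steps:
√(S(152, 136) + 952/16578) - g(40, 33) = √(152 + 952/16578) - 1*137 = √(152 + 952*(1/16578)) - 137 = √(152 + 476/8289) - 137 = √(1260404/8289) - 137 = 2*√290208021/2763 - 137 = -137 + 2*√290208021/2763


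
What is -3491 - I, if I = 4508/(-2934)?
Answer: -5119043/1467 ≈ -3489.5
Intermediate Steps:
I = -2254/1467 (I = 4508*(-1/2934) = -2254/1467 ≈ -1.5365)
-3491 - I = -3491 - 1*(-2254/1467) = -3491 + 2254/1467 = -5119043/1467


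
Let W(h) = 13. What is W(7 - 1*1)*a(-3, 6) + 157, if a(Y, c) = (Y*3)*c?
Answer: -545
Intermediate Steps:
a(Y, c) = 3*Y*c (a(Y, c) = (3*Y)*c = 3*Y*c)
W(7 - 1*1)*a(-3, 6) + 157 = 13*(3*(-3)*6) + 157 = 13*(-54) + 157 = -702 + 157 = -545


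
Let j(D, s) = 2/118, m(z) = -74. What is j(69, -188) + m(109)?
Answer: -4365/59 ≈ -73.983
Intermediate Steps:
j(D, s) = 1/59 (j(D, s) = 2*(1/118) = 1/59)
j(69, -188) + m(109) = 1/59 - 74 = -4365/59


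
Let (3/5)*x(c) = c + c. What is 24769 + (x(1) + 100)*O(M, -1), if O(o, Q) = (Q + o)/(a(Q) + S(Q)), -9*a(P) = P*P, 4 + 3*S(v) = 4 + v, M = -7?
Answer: 26629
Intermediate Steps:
x(c) = 10*c/3 (x(c) = 5*(c + c)/3 = 5*(2*c)/3 = 10*c/3)
S(v) = v/3 (S(v) = -4/3 + (4 + v)/3 = -4/3 + (4/3 + v/3) = v/3)
a(P) = -P**2/9 (a(P) = -P*P/9 = -P**2/9)
O(o, Q) = (Q + o)/(-Q**2/9 + Q/3)
24769 + (x(1) + 100)*O(M, -1) = 24769 + ((10/3)*1 + 100)*(9*(-1*(-1) - 1*(-7))/(-1*(-3 - 1))) = 24769 + (10/3 + 100)*(9*(-1)*(1 + 7)/(-4)) = 24769 + 310*(9*(-1)*(-1/4)*8)/3 = 24769 + (310/3)*18 = 24769 + 1860 = 26629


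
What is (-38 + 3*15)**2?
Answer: 49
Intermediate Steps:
(-38 + 3*15)**2 = (-38 + 45)**2 = 7**2 = 49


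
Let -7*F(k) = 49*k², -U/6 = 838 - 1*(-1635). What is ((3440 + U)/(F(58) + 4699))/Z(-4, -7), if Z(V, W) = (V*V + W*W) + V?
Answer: 11398/1149789 ≈ 0.0099131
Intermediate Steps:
U = -14838 (U = -6*(838 - 1*(-1635)) = -6*(838 + 1635) = -6*2473 = -14838)
Z(V, W) = V + V² + W² (Z(V, W) = (V² + W²) + V = V + V² + W²)
F(k) = -7*k²
((3440 + U)/(F(58) + 4699))/Z(-4, -7) = ((3440 - 14838)/(-7*58² + 4699))/(-4 + (-4)² + (-7)²) = (-11398/(-7*3364 + 4699))/(-4 + 16 + 49) = -11398/(-23548 + 4699)/61 = -11398/(-18849)*(1/61) = -11398*(-1/18849)*(1/61) = (11398/18849)*(1/61) = 11398/1149789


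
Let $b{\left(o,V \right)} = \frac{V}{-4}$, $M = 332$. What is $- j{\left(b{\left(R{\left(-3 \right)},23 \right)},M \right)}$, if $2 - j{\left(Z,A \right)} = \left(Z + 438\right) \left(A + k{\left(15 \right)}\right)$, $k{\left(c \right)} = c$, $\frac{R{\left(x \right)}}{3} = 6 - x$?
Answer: $\frac{599955}{4} \approx 1.4999 \cdot 10^{5}$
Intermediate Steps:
$R{\left(x \right)} = 18 - 3 x$ ($R{\left(x \right)} = 3 \left(6 - x\right) = 18 - 3 x$)
$b{\left(o,V \right)} = - \frac{V}{4}$ ($b{\left(o,V \right)} = V \left(- \frac{1}{4}\right) = - \frac{V}{4}$)
$j{\left(Z,A \right)} = 2 - \left(15 + A\right) \left(438 + Z\right)$ ($j{\left(Z,A \right)} = 2 - \left(Z + 438\right) \left(A + 15\right) = 2 - \left(438 + Z\right) \left(15 + A\right) = 2 - \left(15 + A\right) \left(438 + Z\right)$)
$- j{\left(b{\left(R{\left(-3 \right)},23 \right)},M \right)} = - (-6568 - 145416 - 15 \left(\left(- \frac{1}{4}\right) 23\right) - 332 \left(\left(- \frac{1}{4}\right) 23\right)) = - (-6568 - 145416 - - \frac{345}{4} - 332 \left(- \frac{23}{4}\right)) = - (-6568 - 145416 + \frac{345}{4} + 1909) = \left(-1\right) \left(- \frac{599955}{4}\right) = \frac{599955}{4}$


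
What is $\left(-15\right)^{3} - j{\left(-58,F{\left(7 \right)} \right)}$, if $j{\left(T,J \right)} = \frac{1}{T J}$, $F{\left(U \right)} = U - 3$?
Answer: $- \frac{782999}{232} \approx -3375.0$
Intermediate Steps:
$F{\left(U \right)} = -3 + U$ ($F{\left(U \right)} = U - 3 = -3 + U$)
$j{\left(T,J \right)} = \frac{1}{J T}$
$\left(-15\right)^{3} - j{\left(-58,F{\left(7 \right)} \right)} = \left(-15\right)^{3} - \frac{1}{\left(-3 + 7\right) \left(-58\right)} = -3375 - \frac{1}{4} \left(- \frac{1}{58}\right) = -3375 - - \frac{1}{232} = -3375 + \frac{1}{232} = - \frac{782999}{232}$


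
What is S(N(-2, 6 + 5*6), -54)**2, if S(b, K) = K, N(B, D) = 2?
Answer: 2916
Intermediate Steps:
S(N(-2, 6 + 5*6), -54)**2 = (-54)**2 = 2916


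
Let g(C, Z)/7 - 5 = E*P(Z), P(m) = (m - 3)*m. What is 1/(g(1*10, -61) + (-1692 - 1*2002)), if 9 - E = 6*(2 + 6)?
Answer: -1/1069451 ≈ -9.3506e-7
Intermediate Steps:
P(m) = m*(-3 + m) (P(m) = (-3 + m)*m = m*(-3 + m))
E = -39 (E = 9 - 6*(2 + 6) = 9 - 6*8 = 9 - 1*48 = 9 - 48 = -39)
g(C, Z) = 35 - 273*Z*(-3 + Z) (g(C, Z) = 35 + 7*(-39*Z*(-3 + Z)) = 35 - 273*Z*(-3 + Z))
1/(g(1*10, -61) + (-1692 - 1*2002)) = 1/((35 - 273*(-61)*(-3 - 61)) + (-1692 - 1*2002)) = 1/((35 - 273*(-61)*(-64)) + (-1692 - 2002)) = 1/((35 - 1065792) - 3694) = 1/(-1065757 - 3694) = 1/(-1069451) = -1/1069451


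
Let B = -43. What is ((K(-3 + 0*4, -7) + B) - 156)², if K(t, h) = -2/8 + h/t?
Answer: 5583769/144 ≈ 38776.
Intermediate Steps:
K(t, h) = -¼ + h/t (K(t, h) = -2*⅛ + h/t = -¼ + h/t)
((K(-3 + 0*4, -7) + B) - 156)² = (((-7 - (-3 + 0*4)/4)/(-3 + 0*4) - 43) - 156)² = (((-7 - (-3 + 0)/4)/(-3 + 0) - 43) - 156)² = (((-7 - ¼*(-3))/(-3) - 43) - 156)² = ((-(-7 + ¾)/3 - 43) - 156)² = ((-⅓*(-25/4) - 43) - 156)² = ((25/12 - 43) - 156)² = (-491/12 - 156)² = (-2363/12)² = 5583769/144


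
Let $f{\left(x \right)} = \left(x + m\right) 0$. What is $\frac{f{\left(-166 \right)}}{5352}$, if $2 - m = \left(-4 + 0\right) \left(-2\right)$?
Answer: $0$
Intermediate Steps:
$m = -6$ ($m = 2 - \left(-4 + 0\right) \left(-2\right) = 2 - \left(-4\right) \left(-2\right) = 2 - 8 = -6$)
$f{\left(x \right)} = 0$ ($f{\left(x \right)} = \left(x - 6\right) 0 = \left(-6 + x\right) 0 = 0$)
$\frac{f{\left(-166 \right)}}{5352} = \frac{0}{5352} = 0 \cdot \frac{1}{5352} = 0$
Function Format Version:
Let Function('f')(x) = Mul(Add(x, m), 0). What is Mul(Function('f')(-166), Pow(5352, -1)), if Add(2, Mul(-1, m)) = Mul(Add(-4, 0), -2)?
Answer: 0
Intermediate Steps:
m = -6 (m = Add(2, Mul(-1, Mul(Add(-4, 0), -2))) = Add(2, Mul(-1, Mul(-4, -2))) = Add(2, Mul(-1, 8)) = Add(2, -8) = -6)
Function('f')(x) = 0 (Function('f')(x) = Mul(Add(x, -6), 0) = Mul(Add(-6, x), 0) = 0)
Mul(Function('f')(-166), Pow(5352, -1)) = Mul(0, Pow(5352, -1)) = Mul(0, Rational(1, 5352)) = 0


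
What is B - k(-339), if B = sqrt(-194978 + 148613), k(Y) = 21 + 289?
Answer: -310 + I*sqrt(46365) ≈ -310.0 + 215.33*I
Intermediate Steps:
k(Y) = 310
B = I*sqrt(46365) (B = sqrt(-46365) = I*sqrt(46365) ≈ 215.33*I)
B - k(-339) = I*sqrt(46365) - 1*310 = I*sqrt(46365) - 310 = -310 + I*sqrt(46365)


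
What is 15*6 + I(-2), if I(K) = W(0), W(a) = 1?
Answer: 91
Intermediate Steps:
I(K) = 1
15*6 + I(-2) = 15*6 + 1 = 90 + 1 = 91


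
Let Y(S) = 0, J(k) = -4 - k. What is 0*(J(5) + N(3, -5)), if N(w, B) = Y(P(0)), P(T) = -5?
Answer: 0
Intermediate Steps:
N(w, B) = 0
0*(J(5) + N(3, -5)) = 0*((-4 - 1*5) + 0) = 0*((-4 - 5) + 0) = 0*(-9 + 0) = 0*(-9) = 0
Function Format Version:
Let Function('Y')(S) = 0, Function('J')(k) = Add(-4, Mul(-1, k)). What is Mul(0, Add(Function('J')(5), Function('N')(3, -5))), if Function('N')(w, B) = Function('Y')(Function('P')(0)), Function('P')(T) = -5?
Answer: 0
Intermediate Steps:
Function('N')(w, B) = 0
Mul(0, Add(Function('J')(5), Function('N')(3, -5))) = Mul(0, Add(Add(-4, Mul(-1, 5)), 0)) = Mul(0, Add(Add(-4, -5), 0)) = Mul(0, Add(-9, 0)) = Mul(0, -9) = 0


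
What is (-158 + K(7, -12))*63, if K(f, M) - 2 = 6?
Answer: -9450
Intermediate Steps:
K(f, M) = 8 (K(f, M) = 2 + 6 = 8)
(-158 + K(7, -12))*63 = (-158 + 8)*63 = -150*63 = -9450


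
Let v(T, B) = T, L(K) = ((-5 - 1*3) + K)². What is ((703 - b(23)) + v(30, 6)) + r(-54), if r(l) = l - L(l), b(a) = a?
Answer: -3188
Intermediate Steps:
L(K) = (-8 + K)² (L(K) = ((-5 - 3) + K)² = (-8 + K)²)
r(l) = l - (-8 + l)²
((703 - b(23)) + v(30, 6)) + r(-54) = ((703 - 1*23) + 30) + (-54 - (-8 - 54)²) = ((703 - 23) + 30) + (-54 - 1*(-62)²) = (680 + 30) + (-54 - 1*3844) = 710 + (-54 - 3844) = 710 - 3898 = -3188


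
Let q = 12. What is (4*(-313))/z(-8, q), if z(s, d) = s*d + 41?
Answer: 1252/55 ≈ 22.764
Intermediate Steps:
z(s, d) = 41 + d*s (z(s, d) = d*s + 41 = 41 + d*s)
(4*(-313))/z(-8, q) = (4*(-313))/(41 + 12*(-8)) = -1252/(41 - 96) = -1252/(-55) = -1252*(-1/55) = 1252/55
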